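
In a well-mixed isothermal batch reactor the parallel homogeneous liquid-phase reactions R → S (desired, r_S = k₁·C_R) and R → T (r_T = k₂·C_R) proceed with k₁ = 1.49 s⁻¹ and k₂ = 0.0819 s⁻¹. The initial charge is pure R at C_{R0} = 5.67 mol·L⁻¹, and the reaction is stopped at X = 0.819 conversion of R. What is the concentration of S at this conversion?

4.40 mol·L⁻¹

C_R = C_{R0}(1−X) = 1.026 mol·L⁻¹.
Both paths are first order in R, so the instantaneous fraction to S is constant: dC_S/d(−C_R) = k₁/(k₁+k₂) = 0.9479.
C_S = 0.9479·(C_{R0}−C_R) = 0.9479×4.644 = 4.40 mol·L⁻¹.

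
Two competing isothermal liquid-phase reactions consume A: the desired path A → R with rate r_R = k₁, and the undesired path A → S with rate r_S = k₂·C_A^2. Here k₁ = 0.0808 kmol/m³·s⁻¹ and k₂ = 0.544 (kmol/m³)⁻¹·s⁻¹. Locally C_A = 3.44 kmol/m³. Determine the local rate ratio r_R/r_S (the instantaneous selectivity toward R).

S_{R/S} = r_R/r_S = (k₁)/(k₂·C_A^2) = (k₁/k₂)·C_A^-2.
= (0.0808) / (0.544×3.440^2) = 0.08080/6.437 = 0.0126.
The undesired path is higher order in A, so low C_A (CSTR or dilute feed) favours R.

0.0126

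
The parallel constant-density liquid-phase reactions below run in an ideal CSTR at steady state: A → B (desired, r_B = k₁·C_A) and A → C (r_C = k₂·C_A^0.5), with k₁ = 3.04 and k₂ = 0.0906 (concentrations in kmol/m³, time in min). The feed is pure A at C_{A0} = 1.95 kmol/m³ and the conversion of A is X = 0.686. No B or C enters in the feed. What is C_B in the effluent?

1.29 kmol/m³

Exit C_A = C_{A0}(1−X) = 1.95×0.314 = 0.6123 kmol/m³.
In a CSTR the entire volume is at exit conditions, so r_B = 3.04×0.6123 = 1.861 and r_C = 0.0906×0.6123^0.5 = 0.07089.
Fraction of consumed A going to B: r_B/(r_B+r_C) = 0.9633.
C_B = 0.9633·C_{A0}·X = 0.9633×1.95×0.686 = 1.29 kmol/m³.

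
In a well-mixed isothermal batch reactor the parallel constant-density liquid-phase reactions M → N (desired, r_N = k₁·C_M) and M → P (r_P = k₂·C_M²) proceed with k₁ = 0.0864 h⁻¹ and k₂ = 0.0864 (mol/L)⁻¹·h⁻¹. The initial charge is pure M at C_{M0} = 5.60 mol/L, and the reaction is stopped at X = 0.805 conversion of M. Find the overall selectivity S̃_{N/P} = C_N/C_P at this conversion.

C_M = C_{M0}(1−X) = 1.092 mol/L.
Along a PFR/batch, dC_N/dC_M = −r_N/(r_N+r_P) = −k₁/(k₁+k₂·C_M).
Integrating from C_{M0} to C_M: C_N = (0.0864/0.0864)·ln[(0.0864+0.0864·5.60)/(0.0864+0.0864·1.09)] = 1.000·ln(0.5702/0.1807) = 1.149 mol/L.
C_P = (C_{M0}−C_M)−C_N = 3.359 mol/L; S̃_{N/P} = 1.149/3.359 = 0.342.

0.342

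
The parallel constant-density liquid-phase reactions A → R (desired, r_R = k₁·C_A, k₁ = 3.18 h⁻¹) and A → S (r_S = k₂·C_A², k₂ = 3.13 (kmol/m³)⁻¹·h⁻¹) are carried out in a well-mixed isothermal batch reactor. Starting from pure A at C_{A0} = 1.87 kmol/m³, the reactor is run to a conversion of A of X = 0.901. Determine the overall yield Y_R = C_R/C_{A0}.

0.476

C_A = C_{A0}(1−X) = 0.1851 kmol/m³.
Along a PFR/batch, dC_R/dC_A = −r_R/(r_R+r_S) = −k₁/(k₁+k₂·C_A).
Integrating from C_{A0} to C_A: C_R = (3.18/3.13)·ln[(3.18+3.13·1.87)/(3.18+3.13·0.185)] = 1.016·ln(9.033/3.759) = 0.8906 kmol/m³.
Y_R = C_R/C_{A0} = 0.8906/1.87 = 0.476.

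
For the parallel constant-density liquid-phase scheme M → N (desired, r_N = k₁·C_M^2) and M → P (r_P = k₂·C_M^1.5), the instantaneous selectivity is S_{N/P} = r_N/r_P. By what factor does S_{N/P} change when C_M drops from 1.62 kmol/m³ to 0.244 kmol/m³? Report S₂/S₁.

S_{N/P} = (k₁/k₂)·C_M^0.5, so S₂/S₁ = (C_{M,2}/C_{M,1})^0.5.
= (0.244/1.62)^0.5 = (0.1506)^0.5 = 0.388.
Selectivity toward N falls as C_M falls — high-concentration operation is favoured.

0.388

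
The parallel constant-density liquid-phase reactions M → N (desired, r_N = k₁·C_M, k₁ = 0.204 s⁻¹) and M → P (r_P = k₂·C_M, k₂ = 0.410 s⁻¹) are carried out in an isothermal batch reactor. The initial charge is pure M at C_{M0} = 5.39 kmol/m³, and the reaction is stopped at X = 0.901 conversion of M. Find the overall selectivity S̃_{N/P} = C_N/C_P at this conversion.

C_M = C_{M0}(1−X) = 0.5336 kmol/m³.
Both paths are first order in M, so the instantaneous fraction to N is constant: dC_N/d(−C_M) = k₁/(k₁+k₂) = 0.3322.
C_N = 0.3322·(C_{M0}−C_M) = 0.3322×4.856 = 1.61 kmol/m³.
C_P = (C_{M0}−C_M)−C_N = 3.243 kmol/m³; S̃_{N/P} = 1.614/3.243 = 0.498.

0.498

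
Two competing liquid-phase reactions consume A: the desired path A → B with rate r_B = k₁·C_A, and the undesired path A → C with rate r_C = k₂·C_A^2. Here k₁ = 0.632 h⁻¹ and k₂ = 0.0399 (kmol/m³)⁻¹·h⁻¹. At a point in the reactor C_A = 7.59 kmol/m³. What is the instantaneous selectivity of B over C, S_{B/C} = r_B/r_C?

S_{B/C} = r_B/r_C = (k₁·C_A)/(k₂·C_A^2) = (k₁/k₂)·C_A⁻¹.
= (0.632×7.590) / (0.0399×7.590^2) = 4.797/2.299 = 2.09.
The undesired path is higher order in A, so low C_A (CSTR or dilute feed) favours B.

2.09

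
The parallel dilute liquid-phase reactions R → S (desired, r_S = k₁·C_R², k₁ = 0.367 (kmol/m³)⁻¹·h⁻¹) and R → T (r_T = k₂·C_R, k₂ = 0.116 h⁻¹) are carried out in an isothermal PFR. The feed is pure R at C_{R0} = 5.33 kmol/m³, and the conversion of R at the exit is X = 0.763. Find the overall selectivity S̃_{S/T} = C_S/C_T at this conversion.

9.10

C_R = C_{R0}(1−X) = 1.263 kmol/m³.
Along a PFR/batch, dC_T/dC_R = −r_T/(r_S+r_T) = −k₂/(k₂+k₁·C_R).
Integrating from C_{R0} to C_R: C_T = (0.116/0.367)·ln[(0.116+0.367·5.33)/(0.116+0.367·1.26)] = 0.3161·ln(2.072/0.5796) = 0.4027 kmol/m³.
Then C_S = (C_{R0}−C_R) − C_T = 4.067 − 0.4027 = 3.664 kmol/m³.
S̃_{S/T} = C_S/C_T = 3.664/0.4027 = 9.10.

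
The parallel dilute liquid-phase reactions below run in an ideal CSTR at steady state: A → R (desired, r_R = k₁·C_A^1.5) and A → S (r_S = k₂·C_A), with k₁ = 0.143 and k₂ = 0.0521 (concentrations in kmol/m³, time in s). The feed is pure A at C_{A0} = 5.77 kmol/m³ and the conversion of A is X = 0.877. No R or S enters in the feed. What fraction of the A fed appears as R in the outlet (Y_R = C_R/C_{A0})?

0.612

Exit C_A = C_{A0}(1−X) = 5.77×0.123 = 0.7097 kmol/m³.
Rates in a CSTR are evaluated at the outlet concentration: r_R = 0.143×0.7097^1.5 = 0.08550, r_S = 0.0521×0.7097 = 0.03698.
Fraction of consumed A going to R: r_R/(r_R+r_S) = 0.6981.
C_R = 0.6981·C_{A0}·X = 0.6981×5.77×0.877 = 3.53 kmol/m³; Y_R = C_R/C_{A0} = 0.612.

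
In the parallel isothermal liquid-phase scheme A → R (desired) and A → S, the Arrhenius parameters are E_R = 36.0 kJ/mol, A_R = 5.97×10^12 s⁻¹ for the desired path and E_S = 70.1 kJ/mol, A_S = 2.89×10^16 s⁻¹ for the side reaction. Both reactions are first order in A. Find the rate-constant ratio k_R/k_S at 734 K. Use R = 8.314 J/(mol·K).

0.0552

Since both paths have the same order in A, the concentration cancels and S_{R/S} = k_R/k_S = (A_R/A_S)·exp[(E_S−E_R)/(RT)].
(E_S−E_R)/(RT) = (70.1−36.0)×10³/(8.314×734) = 34100/6102 = 5.588.
k_R/k_S = (5.97×10^12/2.89×10^16)·exp(5.588) = 2.066×10^-4 × 267.2 = 0.0552.
Since E_R < E_S, lowering the temperature improves selectivity toward R.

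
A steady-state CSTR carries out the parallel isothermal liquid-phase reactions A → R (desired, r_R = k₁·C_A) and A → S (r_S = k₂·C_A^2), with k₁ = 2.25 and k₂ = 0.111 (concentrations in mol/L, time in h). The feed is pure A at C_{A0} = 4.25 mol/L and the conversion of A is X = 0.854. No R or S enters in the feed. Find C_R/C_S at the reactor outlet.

32.7

Exit C_A = C_{A0}(1−X) = 4.25×0.146 = 0.6205 mol/L.
A CSTR operates uniformly at the exit composition, giving r_R = 1.396 and r_S = 0.04274 (each k·C_A^n at C_A = 0.6205).
Overall selectivity = C_R/C_S = r_Rτ/(r_Sτ) = r_R/r_S = 32.7.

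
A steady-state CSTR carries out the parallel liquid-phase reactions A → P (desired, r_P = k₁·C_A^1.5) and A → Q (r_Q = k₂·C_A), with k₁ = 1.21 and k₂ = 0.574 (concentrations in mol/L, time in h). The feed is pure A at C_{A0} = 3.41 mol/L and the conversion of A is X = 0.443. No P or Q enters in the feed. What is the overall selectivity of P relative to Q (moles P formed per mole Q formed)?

2.91

Exit C_A = C_{A0}(1−X) = 3.41×0.557 = 1.899 mol/L.
In a CSTR the entire volume is at exit conditions, so r_P = 1.21×1.899^1.5 = 3.167 and r_Q = 0.574×1.899 = 1.090.
Overall selectivity = C_P/C_Q = r_Pτ/(r_Qτ) = r_P/r_Q = 2.91.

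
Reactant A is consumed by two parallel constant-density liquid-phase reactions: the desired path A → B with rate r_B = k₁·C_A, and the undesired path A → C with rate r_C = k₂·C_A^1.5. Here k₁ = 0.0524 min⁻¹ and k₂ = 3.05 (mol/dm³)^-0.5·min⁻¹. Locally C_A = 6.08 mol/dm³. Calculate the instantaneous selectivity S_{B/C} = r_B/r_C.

0.00697

S_{B/C} = r_B/r_C = (k₁·C_A)/(k₂·C_A^1.5) = (k₁/k₂)·C_A^-0.5.
= (0.0524×6.080) / (3.05×6.080^1.5) = 0.3186/45.73 = 0.00697.
The undesired path is higher order in A, so low C_A (CSTR or dilute feed) favours B.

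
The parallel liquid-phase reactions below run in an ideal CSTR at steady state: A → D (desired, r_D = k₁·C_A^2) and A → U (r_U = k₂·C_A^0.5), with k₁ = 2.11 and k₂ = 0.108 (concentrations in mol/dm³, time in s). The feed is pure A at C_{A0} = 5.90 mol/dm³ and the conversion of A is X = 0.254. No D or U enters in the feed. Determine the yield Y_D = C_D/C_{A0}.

Exit C_A = C_{A0}(1−X) = 5.90×0.746 = 4.401 mol/dm³.
Rates in a CSTR are evaluated at the outlet concentration: r_D = 2.11×4.401^2 = 40.88, r_U = 0.108×4.401^0.5 = 0.2266.
Fraction of consumed A going to D: r_D/(r_D+r_U) = 0.9945.
C_D = 0.9945·C_{A0}·X = 0.9945×5.90×0.254 = 1.49 mol/dm³; Y_D = C_D/C_{A0} = 0.253.

0.253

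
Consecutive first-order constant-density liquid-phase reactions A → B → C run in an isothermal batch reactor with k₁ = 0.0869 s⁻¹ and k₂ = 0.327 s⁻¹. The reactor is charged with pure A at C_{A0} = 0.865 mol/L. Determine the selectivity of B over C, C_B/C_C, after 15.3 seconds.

0.145

For first-order series with pure A initially, C_B(t) = k₁C_{A0}/(k₂−k₁)·(e^(−k₁t) − e^(−k₂t)).
e^(−k₁t) = e^(−0.0869×15.3) = e^(−1.330) = 0.2646; e^(−k₂t) = e^(−5.003) = 0.006717.
C_B = 0.0869×0.865/(0.327−0.0869) × (0.2646−0.006717) = 0.3131×0.2579 = 0.08073 mol/L.
C_A = C_{A0}e^(−k₁t) = 0.2289 mol/L, so C_C = C_{A0}−C_A−C_B = 0.5554 mol/L; C_B/C_C = 0.145.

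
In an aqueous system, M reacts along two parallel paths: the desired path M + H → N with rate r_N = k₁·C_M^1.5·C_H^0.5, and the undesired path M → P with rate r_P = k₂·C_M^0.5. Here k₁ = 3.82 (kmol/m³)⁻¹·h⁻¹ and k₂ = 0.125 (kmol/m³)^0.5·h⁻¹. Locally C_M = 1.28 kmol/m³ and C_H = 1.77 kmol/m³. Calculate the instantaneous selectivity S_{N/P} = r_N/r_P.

52.0

S_{N/P} = r_N/r_P = (k₁·C_M^1.5·C_H^0.5)/(k₂·C_M^0.5) = (k₁/k₂)·C_M·C_H^0.5.
= (3.82×1.280^1.5×1.770^0.5) / (0.125×1.280^0.5) = 7.360/0.1414 = 52.0.
Since the desired path is higher order in M, keeping C_M high (PFR or concentrated feed) favours N.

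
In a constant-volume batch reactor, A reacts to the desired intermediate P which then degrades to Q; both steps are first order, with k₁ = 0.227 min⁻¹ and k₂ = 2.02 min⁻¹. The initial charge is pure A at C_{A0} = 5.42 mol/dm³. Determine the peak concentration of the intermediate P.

0.462 mol/dm³

Evaluating C_P at t_opt = ln(k₂/k₁)/(k₂−k₁) gives C_{P,max}/C_{A0} = (k₁/k₂)^[k₂/(k₂−k₁)].
= (0.227/2.02)^(2.02/(2.02−0.227)) = (0.1124)^(1.127) = 0.08521.
C_{P,max} = 0.08521×5.42 = 0.462 mol/dm³.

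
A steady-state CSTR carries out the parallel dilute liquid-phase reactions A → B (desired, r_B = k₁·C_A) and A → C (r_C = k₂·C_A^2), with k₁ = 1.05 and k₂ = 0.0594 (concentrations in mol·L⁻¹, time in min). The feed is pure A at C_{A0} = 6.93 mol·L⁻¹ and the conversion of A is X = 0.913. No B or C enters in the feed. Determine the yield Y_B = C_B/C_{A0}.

Exit C_A = C_{A0}(1−X) = 6.93×0.0870 = 0.6029 mol·L⁻¹.
In a CSTR the entire volume is at exit conditions, so r_B = 1.05×0.6029 = 0.6331 and r_C = 0.0594×0.6029^2 = 0.02159.
Fraction of consumed A going to B: r_B/(r_B+r_C) = 0.9670.
C_B = 0.9670·C_{A0}·X = 0.9670×6.93×0.913 = 6.12 mol·L⁻¹; Y_B = C_B/C_{A0} = 0.883.

0.883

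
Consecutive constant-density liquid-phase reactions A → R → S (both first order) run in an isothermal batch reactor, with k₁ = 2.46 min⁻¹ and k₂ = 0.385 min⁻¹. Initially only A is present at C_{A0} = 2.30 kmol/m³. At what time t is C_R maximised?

For first-order series the maximum of C_R occurs at t_opt = ln(k₂/k₁)/(k₂−k₁).
= ln(0.385/2.46)/(0.385−2.46) = ln(0.1565)/-2.075 = -1.855/-2.075 = 0.894 min.

0.894 min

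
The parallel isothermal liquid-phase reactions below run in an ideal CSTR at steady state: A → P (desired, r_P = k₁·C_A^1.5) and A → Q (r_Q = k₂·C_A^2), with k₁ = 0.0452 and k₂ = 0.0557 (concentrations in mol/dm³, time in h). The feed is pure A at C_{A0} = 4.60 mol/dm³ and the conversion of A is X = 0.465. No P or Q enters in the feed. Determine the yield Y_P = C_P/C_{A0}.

0.159

Exit C_A = C_{A0}(1−X) = 4.60×0.535 = 2.461 mol/dm³.
Rates in a CSTR are evaluated at the outlet concentration: r_P = 0.0452×2.461^1.5 = 0.1745, r_Q = 0.0557×2.461^2 = 0.3373.
Fraction of consumed A going to P: r_P/(r_P+r_Q) = 0.3409.
C_P = 0.3409·C_{A0}·X = 0.3409×4.60×0.465 = 0.729 mol/dm³; Y_P = C_P/C_{A0} = 0.159.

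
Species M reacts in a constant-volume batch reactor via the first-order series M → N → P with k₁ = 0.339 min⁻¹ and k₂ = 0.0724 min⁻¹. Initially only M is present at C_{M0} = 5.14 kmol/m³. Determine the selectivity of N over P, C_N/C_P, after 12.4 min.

1.03

The intermediate concentration in a first-order A→B→C sequence is C_N = k₁C_{M0}(e^(−k₁t) − e^(−k₂t))/(k₂−k₁).
e^(−k₁t) = e^(−0.339×12.4) = e^(−4.204) = 0.01494; e^(−k₂t) = e^(−0.8978) = 0.4075.
C_N = 0.339×5.14/(0.0724−0.339) × (0.01494−0.4075) = (-6.536)×(-0.3925) = 2.566 kmol/m³.
C_M = C_{M0}e^(−k₁t) = 0.07680 kmol/m³, so C_P = C_{M0}−C_M−C_N = 2.498 kmol/m³; C_N/C_P = 1.03.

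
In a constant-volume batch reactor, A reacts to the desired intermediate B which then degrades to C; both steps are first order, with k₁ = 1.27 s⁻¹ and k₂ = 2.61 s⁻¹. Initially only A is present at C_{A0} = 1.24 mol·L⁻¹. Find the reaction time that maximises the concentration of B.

0.538 s

For first-order series the maximum of C_B occurs at t_opt = ln(k₂/k₁)/(k₂−k₁).
= ln(2.61/1.27)/(2.61−1.27) = ln(2.055)/1.340 = 0.7203/1.340 = 0.538 s.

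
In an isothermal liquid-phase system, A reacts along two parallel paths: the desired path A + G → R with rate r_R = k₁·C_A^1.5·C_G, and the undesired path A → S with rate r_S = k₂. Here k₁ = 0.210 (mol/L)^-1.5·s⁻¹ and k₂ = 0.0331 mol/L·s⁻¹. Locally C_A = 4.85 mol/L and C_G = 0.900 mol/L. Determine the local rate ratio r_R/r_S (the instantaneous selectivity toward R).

S_{R/S} = r_R/r_S = (k₁·C_A^1.5·C_G)/(k₂) = (k₁/k₂)·C_A^1.5·C_G.
= (0.210×4.850^1.5×0.9000) / (0.0331) = 2.019/0.03310 = 61.0.

61.0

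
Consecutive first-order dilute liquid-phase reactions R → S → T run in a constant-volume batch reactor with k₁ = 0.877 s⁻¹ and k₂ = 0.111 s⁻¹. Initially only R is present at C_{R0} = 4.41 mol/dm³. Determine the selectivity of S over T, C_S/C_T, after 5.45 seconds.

Solving the coupled first-order balances gives C_S(t) = [k₁/(k₂−k₁)]·C_{R0}·(e^(−k₁t) − e^(−k₂t)).
e^(−k₁t) = e^(−0.877×5.45) = e^(−4.780) = 0.008399; e^(−k₂t) = e^(−0.6049) = 0.5461.
C_S = 0.877×4.41/(0.111−0.877) × (0.008399−0.5461) = (-5.049)×(-0.5377) = 2.715 mol/dm³.
C_R = C_{R0}e^(−k₁t) = 0.03704 mol/dm³, so C_T = C_{R0}−C_R−C_S = 1.658 mol/dm³; C_S/C_T = 1.64.

1.64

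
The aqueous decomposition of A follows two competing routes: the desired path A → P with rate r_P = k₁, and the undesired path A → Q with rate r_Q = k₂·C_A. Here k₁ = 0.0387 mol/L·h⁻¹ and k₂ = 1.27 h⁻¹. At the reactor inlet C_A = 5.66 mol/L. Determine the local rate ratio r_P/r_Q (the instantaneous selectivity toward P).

S_{P/Q} = r_P/r_Q = (k₁)/(k₂·C_A) = (k₁/k₂)·C_A⁻¹.
= (0.0387) / (1.27×5.660) = 0.03870/7.188 = 0.00538.
The undesired path is higher order in A, so low C_A (CSTR or dilute feed) favours P.

0.00538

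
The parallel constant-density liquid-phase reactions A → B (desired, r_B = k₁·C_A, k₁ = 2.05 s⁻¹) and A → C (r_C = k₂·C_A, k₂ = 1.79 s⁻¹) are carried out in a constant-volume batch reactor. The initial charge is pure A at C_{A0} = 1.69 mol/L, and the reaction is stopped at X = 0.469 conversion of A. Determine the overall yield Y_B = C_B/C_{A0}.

C_A = C_{A0}(1−X) = 0.8974 mol/L.
Both paths are first order in A, so the instantaneous fraction to B is constant: dC_B/d(−C_A) = k₁/(k₁+k₂) = 0.5339.
C_B = 0.5339·(C_{A0}−C_A) = 0.5339×0.7926 = 0.423 mol/L.
Y_B = C_B/C_{A0} = 0.4231/1.69 = 0.250.

0.250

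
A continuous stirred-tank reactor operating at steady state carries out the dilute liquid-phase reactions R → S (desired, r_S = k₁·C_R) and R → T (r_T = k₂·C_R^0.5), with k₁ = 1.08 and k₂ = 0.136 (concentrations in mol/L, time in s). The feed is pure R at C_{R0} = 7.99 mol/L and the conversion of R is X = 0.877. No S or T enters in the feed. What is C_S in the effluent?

6.22 mol/L

Exit C_R = C_{R0}(1−X) = 7.99×0.123 = 0.9828 mol/L.
A CSTR operates uniformly at the exit composition, giving r_S = 1.061 and r_T = 0.1348 (each k·C_R^n at C_R = 0.9828).
Fraction of consumed R going to S: r_S/(r_S+r_T) = 0.8873.
C_S = 0.8873·C_{R0}·X = 0.8873×7.99×0.877 = 6.22 mol/L.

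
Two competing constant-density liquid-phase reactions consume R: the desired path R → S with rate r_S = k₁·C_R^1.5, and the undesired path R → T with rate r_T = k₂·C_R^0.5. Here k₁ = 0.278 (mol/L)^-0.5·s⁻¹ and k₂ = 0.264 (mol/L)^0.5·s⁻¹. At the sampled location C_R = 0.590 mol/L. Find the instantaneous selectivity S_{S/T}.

0.621

S_{S/T} = r_S/r_T = (k₁·C_R^1.5)/(k₂·C_R^0.5) = (k₁/k₂)·C_R.
= (0.278×0.5900^1.5) / (0.264×0.5900^0.5) = 0.1260/0.2028 = 0.621.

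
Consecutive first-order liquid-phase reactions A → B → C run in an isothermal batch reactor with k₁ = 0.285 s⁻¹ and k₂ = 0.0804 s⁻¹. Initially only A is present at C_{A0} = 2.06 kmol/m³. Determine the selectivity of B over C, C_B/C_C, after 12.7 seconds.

0.913

The intermediate concentration in a first-order A→B→C sequence is C_B = k₁C_{A0}(e^(−k₁t) − e^(−k₂t))/(k₂−k₁).
e^(−k₁t) = e^(−0.285×12.7) = e^(−3.619) = 0.02680; e^(−k₂t) = e^(−1.021) = 0.3602.
C_B = 0.285×2.06/(0.0804−0.285) × (0.02680−0.3602) = (-2.870)×(-0.3334) = 0.9567 kmol/m³.
C_A = C_{A0}e^(−k₁t) = 0.05520 kmol/m³, so C_C = C_{A0}−C_A−C_B = 1.048 kmol/m³; C_B/C_C = 0.913.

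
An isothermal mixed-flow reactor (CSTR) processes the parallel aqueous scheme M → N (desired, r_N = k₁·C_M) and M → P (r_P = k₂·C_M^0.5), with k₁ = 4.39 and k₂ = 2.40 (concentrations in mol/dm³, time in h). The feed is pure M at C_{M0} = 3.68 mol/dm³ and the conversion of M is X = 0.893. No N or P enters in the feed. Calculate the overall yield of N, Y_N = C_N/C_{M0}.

Exit C_M = C_{M0}(1−X) = 3.68×0.107 = 0.3938 mol/dm³.
Rates in a CSTR are evaluated at the outlet concentration: r_N = 4.39×0.3938 = 1.729, r_P = 2.40×0.3938^0.5 = 1.506.
Fraction of consumed M going to N: r_N/(r_N+r_P) = 0.5344.
C_N = 0.5344·C_{M0}·X = 0.5344×3.68×0.893 = 1.76 mol/dm³; Y_N = C_N/C_{M0} = 0.477.

0.477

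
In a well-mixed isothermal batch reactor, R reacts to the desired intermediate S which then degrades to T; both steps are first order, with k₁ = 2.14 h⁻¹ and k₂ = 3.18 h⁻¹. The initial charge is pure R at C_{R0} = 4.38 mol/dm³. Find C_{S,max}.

For a first-order series the maximum intermediate yield is C_{S,max}/C_{R0} = (k₁/k₂)^[k₂/(k₂−k₁)].
= (2.14/3.18)^(3.18/(3.18−2.14)) = (0.6730)^(3.058) = 0.2979.
C_{S,max} = 0.2979×4.38 = 1.30 mol/dm³.

1.30 mol/dm³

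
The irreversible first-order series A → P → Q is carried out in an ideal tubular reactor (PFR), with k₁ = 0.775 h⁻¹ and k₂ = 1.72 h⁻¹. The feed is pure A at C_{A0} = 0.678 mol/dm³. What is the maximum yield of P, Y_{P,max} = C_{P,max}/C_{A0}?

For a first-order series the maximum intermediate yield is C_{P,max}/C_{A0} = (k₁/k₂)^[k₂/(k₂−k₁)].
= (0.775/1.72)^(1.72/(1.72−0.775)) = (0.4506)^(1.820) = 0.2343.

0.234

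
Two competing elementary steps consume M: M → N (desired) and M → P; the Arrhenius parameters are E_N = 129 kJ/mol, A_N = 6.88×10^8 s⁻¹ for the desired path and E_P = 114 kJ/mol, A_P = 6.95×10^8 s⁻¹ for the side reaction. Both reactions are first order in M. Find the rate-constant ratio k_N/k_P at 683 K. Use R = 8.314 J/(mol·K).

k_N/k_P = (A_N/A_P)·exp[−(E_N−E_P)/(RT)] = (A_N/A_P)·exp[(E_P−E_N)/(RT)].
(E_P−E_N)/(RT) = (114−129)×10³/(8.314×683) = -15000/5678 = -2.642.
k_N/k_P = (6.88×10^8/6.95×10^8)·exp(-2.642) = 0.9899 × 0.07125 = 0.0705.
Since E_N > E_P, raising the temperature improves selectivity toward N.

0.0705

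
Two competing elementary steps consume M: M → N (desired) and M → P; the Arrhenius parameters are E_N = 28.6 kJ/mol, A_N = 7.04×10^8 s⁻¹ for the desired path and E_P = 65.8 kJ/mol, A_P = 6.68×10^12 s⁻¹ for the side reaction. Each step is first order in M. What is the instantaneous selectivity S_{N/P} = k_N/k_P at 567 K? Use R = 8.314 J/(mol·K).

0.282

k_N/k_P = (A_N/A_P)·exp[−(E_N−E_P)/(RT)] = (A_N/A_P)·exp[(E_P−E_N)/(RT)].
(E_P−E_N)/(RT) = (65.8−28.6)×10³/(8.314×567) = 37200/4714 = 7.891.
k_N/k_P = (7.04×10^8/6.68×10^12)·exp(7.891) = 1.054×10^-4 × 2674 = 0.282.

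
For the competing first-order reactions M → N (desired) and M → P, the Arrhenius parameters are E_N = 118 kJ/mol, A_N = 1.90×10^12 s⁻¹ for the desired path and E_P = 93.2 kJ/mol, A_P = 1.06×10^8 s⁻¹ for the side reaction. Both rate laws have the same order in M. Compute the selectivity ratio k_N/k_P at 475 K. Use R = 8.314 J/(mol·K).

Since both paths have the same order in M, the concentration cancels and S_{N/P} = k_N/k_P = (A_N/A_P)·exp[(E_P−E_N)/(RT)].
(E_P−E_N)/(RT) = (93.2−118)×10³/(8.314×475) = -24800/3949 = -6.280.
k_N/k_P = (1.90×10^12/1.06×10^8)·exp(-6.280) = 17925 × 0.001874 = 33.6.

33.6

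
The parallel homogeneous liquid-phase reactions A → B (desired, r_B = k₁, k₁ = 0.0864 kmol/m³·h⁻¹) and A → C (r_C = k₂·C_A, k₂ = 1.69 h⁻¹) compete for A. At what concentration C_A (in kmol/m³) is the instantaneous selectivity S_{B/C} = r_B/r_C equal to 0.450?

S_{B/C} = (k₁/k₂)·C_A⁻¹ ⇒ C_A = (S·k₂/k₁)^(-1).
= (0.450×1.69/0.0864)^(-1) = (8.802)^(-1) = 0.114 kmol/m³.

0.114 kmol/m³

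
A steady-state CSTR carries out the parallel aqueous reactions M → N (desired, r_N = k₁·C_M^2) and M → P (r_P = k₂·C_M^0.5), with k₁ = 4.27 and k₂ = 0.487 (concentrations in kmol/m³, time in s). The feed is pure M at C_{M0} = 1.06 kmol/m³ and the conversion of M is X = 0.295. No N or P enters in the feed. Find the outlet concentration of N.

0.266 kmol/m³

Exit C_M = C_{M0}(1−X) = 1.06×0.705 = 0.7473 kmol/m³.
Rates in a CSTR are evaluated at the outlet concentration: r_N = 4.27×0.7473^2 = 2.385, r_P = 0.487×0.7473^0.5 = 0.4210.
Fraction of consumed M going to N: r_N/(r_N+r_P) = 0.8499.
C_N = 0.8499·C_{M0}·X = 0.8499×1.06×0.295 = 0.266 kmol/m³.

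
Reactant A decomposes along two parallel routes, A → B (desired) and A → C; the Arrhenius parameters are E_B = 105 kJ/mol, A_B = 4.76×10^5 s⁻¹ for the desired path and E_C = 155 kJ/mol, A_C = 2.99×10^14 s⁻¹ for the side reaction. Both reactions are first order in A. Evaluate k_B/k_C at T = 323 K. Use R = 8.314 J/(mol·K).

k_B/k_C = (A_B/A_C)·exp[−(E_B−E_C)/(RT)] = (A_B/A_C)·exp[(E_C−E_B)/(RT)].
(E_C−E_B)/(RT) = (155−105)×10³/(8.314×323) = 50000/2685 = 18.62.
k_B/k_C = (4.76×10^5/2.99×10^14)·exp(18.62) = 1.592×10^-9 × 1.219×10^8 = 0.194.
Since E_B < E_C, lowering the temperature improves selectivity toward B.

0.194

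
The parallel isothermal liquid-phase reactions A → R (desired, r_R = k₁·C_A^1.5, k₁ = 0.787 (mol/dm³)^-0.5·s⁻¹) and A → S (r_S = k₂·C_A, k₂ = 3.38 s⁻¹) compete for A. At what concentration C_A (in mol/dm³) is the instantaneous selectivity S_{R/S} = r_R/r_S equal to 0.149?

0.410 mol/dm³

S_{R/S} = (k₁/k₂)·C_A^0.5 ⇒ C_A = (S·k₂/k₁)^(2).
= (0.149×3.38/0.787)^(2) = (0.6399)^(2) = 0.410 mol/dm³.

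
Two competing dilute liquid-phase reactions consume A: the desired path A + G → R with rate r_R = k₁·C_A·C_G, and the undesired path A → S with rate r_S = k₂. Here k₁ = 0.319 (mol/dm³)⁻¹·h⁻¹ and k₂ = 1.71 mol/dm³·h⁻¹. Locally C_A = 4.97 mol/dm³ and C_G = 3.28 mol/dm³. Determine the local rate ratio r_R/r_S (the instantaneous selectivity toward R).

S_{R/S} = r_R/r_S = (k₁·C_A·C_G)/(k₂) = (k₁/k₂)·C_A·C_G.
= (0.319×4.970×3.280) / (1.71) = 5.200/1.710 = 3.04.
Since the desired path is higher order in A, keeping C_A high (PFR or concentrated feed) favours R.

3.04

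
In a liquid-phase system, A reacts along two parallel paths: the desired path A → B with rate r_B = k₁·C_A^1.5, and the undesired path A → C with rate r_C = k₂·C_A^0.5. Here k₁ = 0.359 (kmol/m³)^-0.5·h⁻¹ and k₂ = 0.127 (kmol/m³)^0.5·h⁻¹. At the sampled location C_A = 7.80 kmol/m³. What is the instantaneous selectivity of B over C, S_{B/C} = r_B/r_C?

22.0

S_{B/C} = r_B/r_C = (k₁·C_A^1.5)/(k₂·C_A^0.5) = (k₁/k₂)·C_A.
= (0.359×7.800^1.5) / (0.127×7.800^0.5) = 7.821/0.3547 = 22.0.
Since the desired path is higher order in A, keeping C_A high (PFR or concentrated feed) favours B.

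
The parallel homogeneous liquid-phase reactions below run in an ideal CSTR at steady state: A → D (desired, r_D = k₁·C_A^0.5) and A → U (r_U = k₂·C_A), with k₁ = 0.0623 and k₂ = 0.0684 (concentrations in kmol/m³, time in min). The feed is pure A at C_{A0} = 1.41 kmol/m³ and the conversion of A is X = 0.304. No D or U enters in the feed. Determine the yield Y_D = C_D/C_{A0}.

Exit C_A = C_{A0}(1−X) = 1.41×0.696 = 0.9814 kmol/m³.
A CSTR operates uniformly at the exit composition, giving r_D = 0.06172 and r_U = 0.06713 (each k·C_A^n at C_A = 0.9814).
Fraction of consumed A going to D: r_D/(r_D+r_U) = 0.4790.
C_D = 0.4790·C_{A0}·X = 0.4790×1.41×0.304 = 0.205 kmol/m³; Y_D = C_D/C_{A0} = 0.146.

0.146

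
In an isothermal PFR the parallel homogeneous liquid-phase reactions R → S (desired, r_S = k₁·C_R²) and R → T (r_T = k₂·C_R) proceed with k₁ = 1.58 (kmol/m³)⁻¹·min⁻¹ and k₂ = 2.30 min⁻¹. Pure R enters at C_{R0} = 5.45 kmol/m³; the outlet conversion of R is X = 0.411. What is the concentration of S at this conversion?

C_R = C_{R0}(1−X) = 3.210 kmol/m³.
Along a PFR/batch, dC_T/dC_R = −r_T/(r_S+r_T) = −k₂/(k₂+k₁·C_R).
Integrating from C_{R0} to C_R: C_T = (2.30/1.58)·ln[(2.30+1.58·5.45)/(2.30+1.58·3.21)] = 1.456·ln(10.91/7.372) = 0.5708 kmol/m³.
Then C_S = (C_{R0}−C_R) − C_T = 2.240 − 0.5708 = 1.669 kmol/m³.

1.67 kmol/m³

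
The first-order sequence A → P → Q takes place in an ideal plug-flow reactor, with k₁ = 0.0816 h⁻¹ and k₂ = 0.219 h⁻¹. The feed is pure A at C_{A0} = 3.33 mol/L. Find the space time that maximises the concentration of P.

7.19 h

The intermediate peaks when r₁ = r₂, i.e. k₁e^(−k₁τ) = k₂e^(−k₂τ), giving τ_opt = ln(k₂/k₁)/(k₂−k₁).
= ln(0.219/0.0816)/(0.219−0.0816) = ln(2.684)/0.1374 = 0.9872/0.1374 = 7.19 h.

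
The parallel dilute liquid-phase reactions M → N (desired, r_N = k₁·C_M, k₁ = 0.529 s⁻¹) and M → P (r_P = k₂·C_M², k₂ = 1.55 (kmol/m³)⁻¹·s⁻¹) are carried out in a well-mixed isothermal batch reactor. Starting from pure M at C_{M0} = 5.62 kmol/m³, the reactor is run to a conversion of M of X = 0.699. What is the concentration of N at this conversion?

C_M = C_{M0}(1−X) = 1.692 kmol/m³.
Along a PFR/batch, dC_N/dC_M = −r_N/(r_N+r_P) = −k₁/(k₁+k₂·C_M).
Integrating from C_{M0} to C_M: C_N = (0.529/1.55)·ln[(0.529+1.55·5.62)/(0.529+1.55·1.69)] = 0.3413·ln(9.240/3.151) = 0.3672 kmol/m³.

0.367 kmol/m³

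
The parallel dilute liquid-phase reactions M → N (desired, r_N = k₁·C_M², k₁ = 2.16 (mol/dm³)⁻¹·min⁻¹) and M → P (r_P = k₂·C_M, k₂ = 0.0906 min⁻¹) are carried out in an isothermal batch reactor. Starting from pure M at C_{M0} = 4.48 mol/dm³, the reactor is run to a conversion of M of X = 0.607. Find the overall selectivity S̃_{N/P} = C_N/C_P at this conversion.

69.5

C_M = C_{M0}(1−X) = 1.761 mol/dm³.
Along a PFR/batch, dC_P/dC_M = −r_P/(r_N+r_P) = −k₂/(k₂+k₁·C_M).
Integrating from C_{M0} to C_M: C_P = (0.0906/2.16)·ln[(0.0906+2.16·4.48)/(0.0906+2.16·1.76)] = 0.04194·ln(9.767/3.894) = 0.03858 mol/dm³.
Then C_N = (C_{M0}−C_M) − C_P = 2.719 − 0.03858 = 2.681 mol/dm³.
S̃_{N/P} = C_N/C_P = 2.681/0.03858 = 69.5.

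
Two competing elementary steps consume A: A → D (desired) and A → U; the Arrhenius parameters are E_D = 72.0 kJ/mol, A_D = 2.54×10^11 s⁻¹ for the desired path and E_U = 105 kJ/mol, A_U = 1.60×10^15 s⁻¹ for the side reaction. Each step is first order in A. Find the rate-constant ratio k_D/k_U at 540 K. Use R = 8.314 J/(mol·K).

0.247

With equal orders, S_{D/U} = k_D/k_U = (A_D/A_U)·exp[(E_U−E_D)/(RT)].
(E_U−E_D)/(RT) = (105−72.0)×10³/(8.314×540) = 33000/4490 = 7.350.
k_D/k_U = (2.54×10^11/1.60×10^15)·exp(7.350) = 1.588×10^-4 × 1557 = 0.247.
Since E_D < E_U, lowering the temperature improves selectivity toward D.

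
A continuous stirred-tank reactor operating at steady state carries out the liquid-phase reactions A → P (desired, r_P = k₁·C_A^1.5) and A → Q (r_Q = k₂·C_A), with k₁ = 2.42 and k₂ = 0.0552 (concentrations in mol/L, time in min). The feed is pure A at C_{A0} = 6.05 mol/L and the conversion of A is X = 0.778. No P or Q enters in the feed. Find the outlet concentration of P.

Exit C_A = C_{A0}(1−X) = 6.05×0.222 = 1.343 mol/L.
Rates in a CSTR are evaluated at the outlet concentration: r_P = 2.42×1.343^1.5 = 3.767, r_Q = 0.0552×1.343 = 0.07414.
Fraction of consumed A going to P: r_P/(r_P+r_Q) = 0.9807.
C_P = 0.9807·C_{A0}·X = 0.9807×6.05×0.778 = 4.62 mol/L.

4.62 mol/L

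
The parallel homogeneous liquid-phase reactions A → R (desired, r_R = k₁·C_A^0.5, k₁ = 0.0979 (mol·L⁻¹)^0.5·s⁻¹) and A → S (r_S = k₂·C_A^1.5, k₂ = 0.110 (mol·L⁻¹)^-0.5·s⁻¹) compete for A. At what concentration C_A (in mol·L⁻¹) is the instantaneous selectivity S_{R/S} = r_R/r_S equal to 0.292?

3.05 mol·L⁻¹

S_{R/S} = (k₁/k₂)·C_A⁻¹ ⇒ C_A = (S·k₂/k₁)^(-1).
= (0.292×0.110/0.0979)^(-1) = (0.3281)^(-1) = 3.05 mol·L⁻¹.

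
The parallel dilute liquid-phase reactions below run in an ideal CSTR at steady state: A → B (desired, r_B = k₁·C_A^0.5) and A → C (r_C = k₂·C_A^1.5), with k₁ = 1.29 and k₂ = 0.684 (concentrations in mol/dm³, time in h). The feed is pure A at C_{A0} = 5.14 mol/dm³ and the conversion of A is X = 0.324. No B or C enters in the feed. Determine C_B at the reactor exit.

0.586 mol/dm³

Exit C_A = C_{A0}(1−X) = 5.14×0.676 = 3.475 mol/dm³.
Rates in a CSTR are evaluated at the outlet concentration: r_B = 1.29×3.475^0.5 = 2.405, r_C = 0.684×3.475^1.5 = 4.430.
Fraction of consumed A going to B: r_B/(r_B+r_C) = 0.3518.
C_B = 0.3518·C_{A0}·X = 0.3518×5.14×0.324 = 0.586 mol/dm³.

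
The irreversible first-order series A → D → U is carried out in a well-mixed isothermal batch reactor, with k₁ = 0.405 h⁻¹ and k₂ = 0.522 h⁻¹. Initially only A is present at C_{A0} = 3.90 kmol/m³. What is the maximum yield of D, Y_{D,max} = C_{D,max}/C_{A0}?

For a first-order series the maximum intermediate yield is C_{D,max}/C_{A0} = (k₁/k₂)^[k₂/(k₂−k₁)].
= (0.405/0.522)^(0.522/(0.522−0.405)) = (0.7759)^(4.462) = 0.3223.

0.322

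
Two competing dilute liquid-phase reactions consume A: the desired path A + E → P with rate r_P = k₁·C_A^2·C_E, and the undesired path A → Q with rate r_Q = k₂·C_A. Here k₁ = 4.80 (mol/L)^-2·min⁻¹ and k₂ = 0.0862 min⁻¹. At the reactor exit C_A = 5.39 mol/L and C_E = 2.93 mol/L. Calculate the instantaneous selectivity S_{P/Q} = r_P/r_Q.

S_{P/Q} = r_P/r_Q = (k₁·C_A^2·C_E)/(k₂·C_A) = (k₁/k₂)·C_A·C_E.
= (4.80×5.390^2×2.930) / (0.0862×5.390) = 408.6/0.4646 = 879.
Since the desired path is higher order in A, keeping C_A high (PFR or concentrated feed) favours P.

879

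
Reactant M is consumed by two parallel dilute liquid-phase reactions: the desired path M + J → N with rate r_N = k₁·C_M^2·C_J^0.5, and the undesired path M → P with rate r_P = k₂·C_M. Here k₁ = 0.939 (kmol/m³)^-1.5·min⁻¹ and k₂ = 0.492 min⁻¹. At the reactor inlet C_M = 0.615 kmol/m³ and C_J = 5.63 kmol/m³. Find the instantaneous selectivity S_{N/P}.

S_{N/P} = r_N/r_P = (k₁·C_M^2·C_J^0.5)/(k₂·C_M) = (k₁/k₂)·C_M·C_J^0.5.
= (0.939×0.6150^2×5.630^0.5) / (0.492×0.6150) = 0.8427/0.3026 = 2.79.

2.79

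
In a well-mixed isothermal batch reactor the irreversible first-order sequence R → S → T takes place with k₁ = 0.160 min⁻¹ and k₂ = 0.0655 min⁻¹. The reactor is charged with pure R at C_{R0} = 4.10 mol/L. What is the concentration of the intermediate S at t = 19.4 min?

1.64 mol/L

For first-order series with pure R initially, C_S(t) = k₁C_{R0}/(k₂−k₁)·(e^(−k₁t) − e^(−k₂t)).
e^(−k₁t) = e^(−0.160×19.4) = e^(−3.104) = 0.04487; e^(−k₂t) = e^(−1.271) = 0.2806.
C_S = 0.160×4.10/(0.0655−0.160) × (0.04487−0.2806) = (-6.942)×(-0.2358) = 1.637 mol/L.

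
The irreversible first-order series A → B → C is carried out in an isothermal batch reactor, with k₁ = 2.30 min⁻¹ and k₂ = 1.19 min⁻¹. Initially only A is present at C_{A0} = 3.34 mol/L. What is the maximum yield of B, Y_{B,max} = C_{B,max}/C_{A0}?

0.493

For a first-order series the maximum intermediate yield is C_{B,max}/C_{A0} = (k₁/k₂)^[k₂/(k₂−k₁)].
= (2.30/1.19)^(1.19/(1.19−2.30)) = (1.933)^(-1.072) = 0.4934.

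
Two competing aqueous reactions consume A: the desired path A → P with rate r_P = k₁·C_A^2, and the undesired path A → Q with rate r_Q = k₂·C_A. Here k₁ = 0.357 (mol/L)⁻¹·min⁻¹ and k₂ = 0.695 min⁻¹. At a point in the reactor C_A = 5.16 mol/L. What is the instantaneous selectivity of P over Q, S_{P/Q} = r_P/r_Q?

S_{P/Q} = r_P/r_Q = (k₁·C_A^2)/(k₂·C_A) = (k₁/k₂)·C_A.
= (0.357×5.160^2) / (0.695×5.160) = 9.505/3.586 = 2.65.
Since the desired path is higher order in A, keeping C_A high (PFR or concentrated feed) favours P.

2.65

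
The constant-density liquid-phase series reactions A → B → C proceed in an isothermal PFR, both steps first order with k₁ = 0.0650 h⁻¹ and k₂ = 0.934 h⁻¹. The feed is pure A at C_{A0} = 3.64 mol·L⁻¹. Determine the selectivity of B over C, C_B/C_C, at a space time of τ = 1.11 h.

Solving the coupled first-order balances gives C_B(τ) = [k₁/(k₂−k₁)]·C_{A0}·(e^(−k₁τ) − e^(−k₂τ)).
e^(−k₁τ) = e^(−0.0650×1.11) = e^(−0.07215) = 0.9304; e^(−k₂τ) = e^(−1.037) = 0.3546.
C_B = 0.0650×3.64/(0.934−0.0650) × (0.9304−0.3546) = 0.2723×0.5758 = 0.1568 mol·L⁻¹.
C_A = C_{A0}e^(−k₁τ) = 3.387 mol·L⁻¹, so C_C = C_{A0}−C_A−C_B = 0.09661 mol·L⁻¹; C_B/C_C = 1.62.

1.62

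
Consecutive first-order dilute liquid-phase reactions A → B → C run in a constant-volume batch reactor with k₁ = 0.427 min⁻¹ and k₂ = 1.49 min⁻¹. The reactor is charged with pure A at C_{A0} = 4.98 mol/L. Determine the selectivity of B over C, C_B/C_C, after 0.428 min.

Solving the coupled first-order balances gives C_B(t) = [k₁/(k₂−k₁)]·C_{A0}·(e^(−k₁t) − e^(−k₂t)).
e^(−k₁t) = e^(−0.427×0.428) = e^(−0.1828) = 0.8330; e^(−k₂t) = e^(−0.6377) = 0.5285.
C_B = 0.427×4.98/(1.49−0.427) × (0.8330−0.5285) = 2.000×0.3045 = 0.6091 mol/L.
C_A = C_{A0}e^(−k₁t) = 4.148 mol/L, so C_C = C_{A0}−C_A−C_B = 0.2227 mol/L; C_B/C_C = 2.73.

2.73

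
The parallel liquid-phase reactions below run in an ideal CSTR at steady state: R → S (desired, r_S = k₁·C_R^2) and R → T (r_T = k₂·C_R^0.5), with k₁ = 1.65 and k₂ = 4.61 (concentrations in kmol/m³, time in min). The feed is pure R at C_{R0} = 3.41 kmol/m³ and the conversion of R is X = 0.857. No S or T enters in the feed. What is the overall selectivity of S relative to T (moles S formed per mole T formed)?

Exit C_R = C_{R0}(1−X) = 3.41×0.143 = 0.4876 kmol/m³.
Rates in a CSTR are evaluated at the outlet concentration: r_S = 1.65×0.4876^2 = 0.3923, r_T = 4.61×0.4876^0.5 = 3.219.
Overall selectivity = C_S/C_T = r_Sτ/(r_Tτ) = r_S/r_T = 0.122.

0.122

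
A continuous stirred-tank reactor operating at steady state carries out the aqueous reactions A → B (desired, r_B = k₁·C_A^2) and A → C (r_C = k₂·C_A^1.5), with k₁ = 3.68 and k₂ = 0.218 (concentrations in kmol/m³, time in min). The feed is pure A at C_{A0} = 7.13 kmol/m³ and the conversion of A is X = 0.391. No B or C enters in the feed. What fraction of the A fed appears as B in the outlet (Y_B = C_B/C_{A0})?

Exit C_A = C_{A0}(1−X) = 7.13×0.609 = 4.342 kmol/m³.
In a CSTR the entire volume is at exit conditions, so r_B = 3.68×4.342^2 = 69.38 and r_C = 0.218×4.342^1.5 = 1.972.
Fraction of consumed A going to B: r_B/(r_B+r_C) = 0.9724.
C_B = 0.9724·C_{A0}·X = 0.9724×7.13×0.391 = 2.71 kmol/m³; Y_B = C_B/C_{A0} = 0.380.

0.380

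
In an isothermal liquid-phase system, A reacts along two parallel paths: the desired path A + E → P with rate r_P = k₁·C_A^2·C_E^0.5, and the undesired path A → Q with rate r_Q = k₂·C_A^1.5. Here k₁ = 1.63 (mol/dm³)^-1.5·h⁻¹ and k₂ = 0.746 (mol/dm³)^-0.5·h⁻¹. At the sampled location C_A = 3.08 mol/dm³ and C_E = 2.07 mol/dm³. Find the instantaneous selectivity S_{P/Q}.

S_{P/Q} = r_P/r_Q = (k₁·C_A^2·C_E^0.5)/(k₂·C_A^1.5) = (k₁/k₂)·C_A^0.5·C_E^0.5.
= (1.63×3.080^2×2.070^0.5) / (0.746×3.080^1.5) = 22.25/4.032 = 5.52.
Since the desired path is higher order in A, keeping C_A high (PFR or concentrated feed) favours P.

5.52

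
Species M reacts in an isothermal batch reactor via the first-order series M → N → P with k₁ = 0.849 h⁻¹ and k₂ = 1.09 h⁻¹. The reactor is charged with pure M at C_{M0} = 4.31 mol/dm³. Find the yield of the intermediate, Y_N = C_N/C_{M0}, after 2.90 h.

0.151

Solving the coupled first-order balances gives C_N(t) = [k₁/(k₂−k₁)]·C_{M0}·(e^(−k₁t) − e^(−k₂t)).
e^(−k₁t) = e^(−0.849×2.90) = e^(−2.462) = 0.08526; e^(−k₂t) = e^(−3.161) = 0.04238.
C_N = 0.849×4.31/(1.09−0.849) × (0.08526−0.04238) = 15.18×0.04287 = 0.6509 mol/dm³.
Y_N = C_N/C_{M0} = 0.6509/4.31 = 0.151.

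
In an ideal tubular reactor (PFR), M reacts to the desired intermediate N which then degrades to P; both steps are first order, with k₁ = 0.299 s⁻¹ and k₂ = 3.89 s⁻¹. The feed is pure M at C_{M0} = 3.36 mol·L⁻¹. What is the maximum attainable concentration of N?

0.209 mol·L⁻¹

For a first-order series the maximum intermediate yield is C_{N,max}/C_{M0} = (k₁/k₂)^[k₂/(k₂−k₁)].
= (0.299/3.89)^(3.89/(3.89−0.299)) = (0.07686)^(1.083) = 0.06208.
C_{N,max} = 0.06208×3.36 = 0.209 mol·L⁻¹.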